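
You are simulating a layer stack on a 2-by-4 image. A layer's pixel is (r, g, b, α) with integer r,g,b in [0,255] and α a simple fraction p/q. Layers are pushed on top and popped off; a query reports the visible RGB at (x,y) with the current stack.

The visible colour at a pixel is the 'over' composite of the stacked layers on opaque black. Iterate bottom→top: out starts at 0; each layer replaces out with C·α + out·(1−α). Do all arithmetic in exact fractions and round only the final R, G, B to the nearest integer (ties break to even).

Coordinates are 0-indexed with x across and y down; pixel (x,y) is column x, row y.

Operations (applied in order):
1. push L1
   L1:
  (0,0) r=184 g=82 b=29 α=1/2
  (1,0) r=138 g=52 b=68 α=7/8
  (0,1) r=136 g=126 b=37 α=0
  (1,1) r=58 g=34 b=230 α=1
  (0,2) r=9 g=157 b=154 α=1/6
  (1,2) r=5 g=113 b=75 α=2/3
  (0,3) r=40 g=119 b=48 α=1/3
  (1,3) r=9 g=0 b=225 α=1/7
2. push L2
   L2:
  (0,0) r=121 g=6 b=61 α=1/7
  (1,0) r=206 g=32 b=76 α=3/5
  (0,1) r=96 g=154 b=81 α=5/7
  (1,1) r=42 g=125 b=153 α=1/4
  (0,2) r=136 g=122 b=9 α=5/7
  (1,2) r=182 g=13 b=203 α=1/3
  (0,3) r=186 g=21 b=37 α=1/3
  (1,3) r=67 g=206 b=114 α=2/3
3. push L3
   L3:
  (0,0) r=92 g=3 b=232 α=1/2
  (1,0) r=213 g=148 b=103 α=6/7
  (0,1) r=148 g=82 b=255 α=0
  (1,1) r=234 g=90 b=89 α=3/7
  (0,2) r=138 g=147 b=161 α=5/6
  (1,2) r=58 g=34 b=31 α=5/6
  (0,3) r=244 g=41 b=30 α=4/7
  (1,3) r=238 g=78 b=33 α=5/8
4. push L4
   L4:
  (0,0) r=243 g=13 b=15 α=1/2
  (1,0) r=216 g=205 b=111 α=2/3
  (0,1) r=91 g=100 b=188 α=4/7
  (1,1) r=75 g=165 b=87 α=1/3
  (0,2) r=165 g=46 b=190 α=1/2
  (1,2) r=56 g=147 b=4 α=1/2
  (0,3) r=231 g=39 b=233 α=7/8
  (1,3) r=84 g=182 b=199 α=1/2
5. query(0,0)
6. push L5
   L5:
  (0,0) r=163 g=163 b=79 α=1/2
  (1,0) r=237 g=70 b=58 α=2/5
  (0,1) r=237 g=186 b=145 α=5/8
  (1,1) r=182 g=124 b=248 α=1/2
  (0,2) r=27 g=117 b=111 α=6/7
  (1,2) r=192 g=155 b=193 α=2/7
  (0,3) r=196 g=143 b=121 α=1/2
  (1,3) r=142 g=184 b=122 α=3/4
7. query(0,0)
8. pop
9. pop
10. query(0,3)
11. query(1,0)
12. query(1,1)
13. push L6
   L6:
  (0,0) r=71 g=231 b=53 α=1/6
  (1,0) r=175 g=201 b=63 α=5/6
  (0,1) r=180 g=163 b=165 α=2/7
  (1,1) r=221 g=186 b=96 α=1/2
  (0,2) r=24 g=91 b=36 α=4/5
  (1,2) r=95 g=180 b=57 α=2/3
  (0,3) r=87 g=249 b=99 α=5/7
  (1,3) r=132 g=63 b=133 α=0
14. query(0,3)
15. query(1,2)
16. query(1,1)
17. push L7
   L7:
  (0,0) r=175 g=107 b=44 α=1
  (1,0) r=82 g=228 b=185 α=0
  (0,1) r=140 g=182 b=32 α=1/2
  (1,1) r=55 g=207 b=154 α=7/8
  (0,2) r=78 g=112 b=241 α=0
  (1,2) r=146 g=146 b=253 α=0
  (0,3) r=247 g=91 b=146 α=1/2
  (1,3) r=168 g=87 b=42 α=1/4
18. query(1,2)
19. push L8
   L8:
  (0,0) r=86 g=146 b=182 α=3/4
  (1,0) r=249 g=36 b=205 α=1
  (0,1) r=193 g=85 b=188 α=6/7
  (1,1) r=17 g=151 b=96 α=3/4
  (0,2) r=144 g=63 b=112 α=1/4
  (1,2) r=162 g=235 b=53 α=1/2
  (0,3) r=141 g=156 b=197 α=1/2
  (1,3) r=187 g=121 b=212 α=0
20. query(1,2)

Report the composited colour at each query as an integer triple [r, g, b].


(0,0) stack=L1,L2,L3,L4; from [0,0,0]:
after L1 α=1/2: [92, 41, 29/2]
after L2 α=1/7: [673/7, 36, 148/7]
after L3 α=1/2: [1317/14, 39/2, 886/7]
after L4 α=1/2: [4719/28, 65/4, 991/14]
= [169, 16, 71]

query (0,0) [L1,L2,L3,L4,L5] — begin 0,0,0
L1 α=1/2: [92, 41, 29/2]
L2 α=1/7: [673/7, 36, 148/7]
L3 α=1/2: [1317/14, 39/2, 886/7]
L4 α=1/2: [4719/28, 65/4, 991/14]
L5 α=1/2: [9283/56, 717/8, 2097/28]
rounded: [166, 90, 75]

(0,3) stack=L1,L2,L3; from [0,0,0]:
after L1 α=1/3: [40/3, 119/3, 16]
after L2 α=1/3: [638/9, 301/9, 23]
after L3 α=4/7: [3566/21, 793/21, 27]
= [170, 38, 27]

query (1,0) [L1,L2,L3] — begin 0,0,0
after L1 α=7/8: [483/4, 91/2, 119/2]
after L2 α=3/5: [1719/10, 187/5, 347/5]
after L3 α=6/7: [14499/70, 661/5, 491/5]
= [207, 132, 98]

(1,1) stack=L1,L2,L3; from [0,0,0]:
L1 α=1: [58, 34, 230]
L2 α=1/4: [54, 227/4, 843/4]
L3 α=3/7: [918/7, 71, 1110/7]
rounded: [131, 71, 159]

query (0,3) [L1,L2,L3,L6] — begin 0,0,0
after L1 α=1/3: [40/3, 119/3, 16]
after L2 α=1/3: [638/9, 301/9, 23]
after L3 α=4/7: [3566/21, 793/21, 27]
after L6 α=5/7: [16267/147, 27731/147, 549/7]
= [111, 189, 78]

query (1,2) [L1,L2,L3,L6] — begin 0,0,0
after L1 α=2/3: [10/3, 226/3, 50]
after L2 α=1/3: [566/9, 491/9, 101]
after L3 α=5/6: [1588/27, 2021/54, 128/3]
after L6 α=2/3: [6718/81, 21461/162, 470/9]
= [83, 132, 52]

at x=1,y=1 over L1,L2,L3,L6:
after L1 α=1: [58, 34, 230]
after L2 α=1/4: [54, 227/4, 843/4]
after L3 α=3/7: [918/7, 71, 1110/7]
after L6 α=1/2: [2465/14, 257/2, 891/7]
rounded: [176, 128, 127]

at x=1,y=2 over L1,L2,L3,L6,L7:
L1 α=2/3: [10/3, 226/3, 50]
L2 α=1/3: [566/9, 491/9, 101]
L3 α=5/6: [1588/27, 2021/54, 128/3]
L6 α=2/3: [6718/81, 21461/162, 470/9]
L7 α=0: [6718/81, 21461/162, 470/9]
rounded: [83, 132, 52]

query (1,2) [L1,L2,L3,L6,L7,L8] — begin 0,0,0
after L1 α=2/3: [10/3, 226/3, 50]
after L2 α=1/3: [566/9, 491/9, 101]
after L3 α=5/6: [1588/27, 2021/54, 128/3]
after L6 α=2/3: [6718/81, 21461/162, 470/9]
after L7 α=0: [6718/81, 21461/162, 470/9]
after L8 α=1/2: [9920/81, 59531/324, 947/18]
= [122, 184, 53]


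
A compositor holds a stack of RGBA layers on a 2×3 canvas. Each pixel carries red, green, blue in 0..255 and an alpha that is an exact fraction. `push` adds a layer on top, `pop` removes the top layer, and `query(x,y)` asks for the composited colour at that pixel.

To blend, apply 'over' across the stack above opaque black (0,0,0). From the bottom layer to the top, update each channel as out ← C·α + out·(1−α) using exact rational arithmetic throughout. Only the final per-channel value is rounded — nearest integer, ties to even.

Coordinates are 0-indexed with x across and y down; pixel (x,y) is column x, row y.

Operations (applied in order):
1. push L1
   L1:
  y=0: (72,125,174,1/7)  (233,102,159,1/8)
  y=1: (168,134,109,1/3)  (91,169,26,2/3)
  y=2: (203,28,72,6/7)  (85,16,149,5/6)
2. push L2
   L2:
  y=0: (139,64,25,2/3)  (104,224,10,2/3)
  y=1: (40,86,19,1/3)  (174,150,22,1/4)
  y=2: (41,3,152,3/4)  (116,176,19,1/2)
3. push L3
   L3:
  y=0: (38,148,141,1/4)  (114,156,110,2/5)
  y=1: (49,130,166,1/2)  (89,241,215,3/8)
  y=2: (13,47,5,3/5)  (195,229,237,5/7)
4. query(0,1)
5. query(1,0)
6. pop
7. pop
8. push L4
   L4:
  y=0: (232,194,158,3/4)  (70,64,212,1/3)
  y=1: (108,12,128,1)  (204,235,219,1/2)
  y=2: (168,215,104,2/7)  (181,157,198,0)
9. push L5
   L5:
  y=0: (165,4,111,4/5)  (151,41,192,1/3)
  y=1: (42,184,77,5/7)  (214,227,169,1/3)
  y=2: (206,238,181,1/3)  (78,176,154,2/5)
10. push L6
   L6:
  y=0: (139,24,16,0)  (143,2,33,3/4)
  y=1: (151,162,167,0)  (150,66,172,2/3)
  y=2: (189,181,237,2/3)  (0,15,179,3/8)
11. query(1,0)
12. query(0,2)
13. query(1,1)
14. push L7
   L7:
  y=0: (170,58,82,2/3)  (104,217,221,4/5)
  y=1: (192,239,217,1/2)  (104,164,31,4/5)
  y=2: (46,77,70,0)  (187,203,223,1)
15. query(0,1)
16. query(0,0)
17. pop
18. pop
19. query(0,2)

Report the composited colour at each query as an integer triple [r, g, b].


(0,1) stack=L1,L2,L3; from [0,0,0]:
+L1 (α=1/3) → [56, 134/3, 109/3]
+L2 (α=1/3) → [152/3, 526/9, 275/9]
+L3 (α=1/2) → [299/6, 848/9, 1769/18]
rounded: [50, 94, 98]

at x=1,y=0 over L1,L2,L3:
+L1 (α=1/8) → [233/8, 51/4, 159/8]
+L2 (α=2/3) → [1897/24, 1843/12, 319/24]
+L3 (α=2/5) → [3721/40, 3091/20, 2079/40]
→ [93, 155, 52]

(1,0) stack=L1,L4,L5,L6; from [0,0,0]:
L1 α=1/8: [233/8, 51/4, 159/8]
L4 α=1/3: [171/4, 179/6, 1007/12]
L5 α=1/3: [473/6, 302/9, 2159/18]
L6 α=3/4: [3047/24, 89/9, 3941/72]
rounded: [127, 10, 55]

at x=0,y=2 over L1,L4,L5,L6:
+L1 (α=6/7) → [174, 24, 432/7]
+L4 (α=2/7) → [1206/7, 550/7, 3616/49]
+L5 (α=1/3) → [3854/21, 922/7, 5367/49]
+L6 (α=2/3) → [11792/63, 1152/7, 9531/49]
= [187, 165, 195]

query (1,1) [L1,L4,L5,L6] — begin 0,0,0
L1 α=2/3: [182/3, 338/3, 52/3]
L4 α=1/2: [397/3, 1043/6, 709/6]
L5 α=1/3: [1436/9, 1724/9, 1216/9]
L6 α=2/3: [4136/27, 2912/27, 4312/27]
= [153, 108, 160]

query (0,1) [L1,L4,L5,L6,L7] — begin 0,0,0
after L1 α=1/3: [56, 134/3, 109/3]
after L4 α=1: [108, 12, 128]
after L5 α=5/7: [426/7, 944/7, 641/7]
after L6 α=0: [426/7, 944/7, 641/7]
after L7 α=1/2: [885/7, 2617/14, 1080/7]
= [126, 187, 154]

(0,0) stack=L1,L4,L5,L6,L7; from [0,0,0]:
after L1 α=1/7: [72/7, 125/7, 174/7]
after L4 α=3/4: [1236/7, 4199/28, 873/7]
after L5 α=4/5: [5856/35, 4647/140, 3981/35]
after L6 α=0: [5856/35, 4647/140, 3981/35]
after L7 α=2/3: [17756/105, 20887/420, 9721/105]
→ [169, 50, 93]

(0,2) stack=L1,L4,L5; from [0,0,0]:
L1 α=6/7: [174, 24, 432/7]
L4 α=2/7: [1206/7, 550/7, 3616/49]
L5 α=1/3: [3854/21, 922/7, 5367/49]
rounded: [184, 132, 110]


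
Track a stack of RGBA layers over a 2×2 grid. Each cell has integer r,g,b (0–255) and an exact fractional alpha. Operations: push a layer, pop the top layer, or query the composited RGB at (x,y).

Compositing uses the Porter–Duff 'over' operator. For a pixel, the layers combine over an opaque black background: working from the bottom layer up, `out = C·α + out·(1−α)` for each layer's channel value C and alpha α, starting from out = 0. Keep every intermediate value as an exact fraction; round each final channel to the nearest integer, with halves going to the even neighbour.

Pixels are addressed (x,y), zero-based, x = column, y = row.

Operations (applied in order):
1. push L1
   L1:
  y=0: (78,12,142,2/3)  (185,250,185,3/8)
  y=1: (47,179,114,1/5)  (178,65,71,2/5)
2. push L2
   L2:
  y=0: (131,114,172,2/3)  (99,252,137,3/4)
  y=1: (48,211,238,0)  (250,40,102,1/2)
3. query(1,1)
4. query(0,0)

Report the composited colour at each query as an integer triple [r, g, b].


at x=1,y=1 over L1,L2:
+L1 (α=2/5) → [356/5, 26, 142/5]
+L2 (α=1/2) → [803/5, 33, 326/5]
→ [161, 33, 65]

(0,0) stack=L1,L2; from [0,0,0]:
+L1 (α=2/3) → [52, 8, 284/3]
+L2 (α=2/3) → [314/3, 236/3, 1316/9]
= [105, 79, 146]


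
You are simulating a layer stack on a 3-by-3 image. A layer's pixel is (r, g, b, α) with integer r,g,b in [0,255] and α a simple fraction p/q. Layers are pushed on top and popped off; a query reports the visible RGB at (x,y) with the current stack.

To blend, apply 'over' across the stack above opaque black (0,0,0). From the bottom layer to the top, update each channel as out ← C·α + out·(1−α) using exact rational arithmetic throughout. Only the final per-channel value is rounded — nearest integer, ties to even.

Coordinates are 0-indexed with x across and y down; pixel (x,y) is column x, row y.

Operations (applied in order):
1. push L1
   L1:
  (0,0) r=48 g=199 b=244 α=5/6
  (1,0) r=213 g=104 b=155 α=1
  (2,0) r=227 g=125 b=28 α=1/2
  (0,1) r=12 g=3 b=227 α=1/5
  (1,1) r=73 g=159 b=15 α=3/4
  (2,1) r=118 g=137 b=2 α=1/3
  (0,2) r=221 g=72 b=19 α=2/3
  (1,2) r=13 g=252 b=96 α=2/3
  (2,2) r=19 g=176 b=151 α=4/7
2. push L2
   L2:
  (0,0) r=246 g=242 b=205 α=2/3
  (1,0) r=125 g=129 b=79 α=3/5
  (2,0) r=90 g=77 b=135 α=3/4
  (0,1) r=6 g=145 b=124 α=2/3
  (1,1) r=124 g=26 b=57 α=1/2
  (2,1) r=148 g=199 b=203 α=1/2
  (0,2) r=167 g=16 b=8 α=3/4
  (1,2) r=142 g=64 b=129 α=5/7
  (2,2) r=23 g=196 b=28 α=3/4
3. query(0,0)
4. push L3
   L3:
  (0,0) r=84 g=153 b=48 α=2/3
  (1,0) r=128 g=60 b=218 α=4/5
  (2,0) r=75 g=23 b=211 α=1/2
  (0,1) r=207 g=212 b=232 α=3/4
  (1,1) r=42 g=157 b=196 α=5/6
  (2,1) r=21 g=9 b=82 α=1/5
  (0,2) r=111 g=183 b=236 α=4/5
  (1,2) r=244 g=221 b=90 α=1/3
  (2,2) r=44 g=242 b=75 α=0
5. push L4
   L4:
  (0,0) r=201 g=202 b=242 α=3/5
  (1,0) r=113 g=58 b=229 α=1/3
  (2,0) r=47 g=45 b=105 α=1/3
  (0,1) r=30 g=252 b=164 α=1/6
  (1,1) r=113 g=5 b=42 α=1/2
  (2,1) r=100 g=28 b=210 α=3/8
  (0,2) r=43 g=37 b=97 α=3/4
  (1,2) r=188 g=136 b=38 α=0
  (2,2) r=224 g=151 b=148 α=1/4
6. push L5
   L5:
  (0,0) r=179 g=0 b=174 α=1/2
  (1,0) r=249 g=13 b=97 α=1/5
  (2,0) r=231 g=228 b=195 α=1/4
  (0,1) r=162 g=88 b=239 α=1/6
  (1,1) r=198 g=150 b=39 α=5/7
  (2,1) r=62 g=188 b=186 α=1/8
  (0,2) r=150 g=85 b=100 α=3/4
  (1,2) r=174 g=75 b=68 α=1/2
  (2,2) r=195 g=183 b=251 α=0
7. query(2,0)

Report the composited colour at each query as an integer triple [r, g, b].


at x=0,y=0 over L1,L2:
L1 α=5/6: [40, 995/6, 610/3]
L2 α=2/3: [532/3, 3899/18, 1840/9]
→ [177, 217, 204]

(2,0) stack=L1,L2,L3,L4,L5; from [0,0,0]:
+L1 (α=1/2) → [227/2, 125/2, 14]
+L2 (α=3/4) → [767/8, 587/8, 419/4]
+L3 (α=1/2) → [1367/16, 771/16, 1263/8]
+L4 (α=1/3) → [581/8, 377/8, 561/4]
+L5 (α=1/4) → [3591/32, 2955/32, 2463/16]
→ [112, 92, 154]


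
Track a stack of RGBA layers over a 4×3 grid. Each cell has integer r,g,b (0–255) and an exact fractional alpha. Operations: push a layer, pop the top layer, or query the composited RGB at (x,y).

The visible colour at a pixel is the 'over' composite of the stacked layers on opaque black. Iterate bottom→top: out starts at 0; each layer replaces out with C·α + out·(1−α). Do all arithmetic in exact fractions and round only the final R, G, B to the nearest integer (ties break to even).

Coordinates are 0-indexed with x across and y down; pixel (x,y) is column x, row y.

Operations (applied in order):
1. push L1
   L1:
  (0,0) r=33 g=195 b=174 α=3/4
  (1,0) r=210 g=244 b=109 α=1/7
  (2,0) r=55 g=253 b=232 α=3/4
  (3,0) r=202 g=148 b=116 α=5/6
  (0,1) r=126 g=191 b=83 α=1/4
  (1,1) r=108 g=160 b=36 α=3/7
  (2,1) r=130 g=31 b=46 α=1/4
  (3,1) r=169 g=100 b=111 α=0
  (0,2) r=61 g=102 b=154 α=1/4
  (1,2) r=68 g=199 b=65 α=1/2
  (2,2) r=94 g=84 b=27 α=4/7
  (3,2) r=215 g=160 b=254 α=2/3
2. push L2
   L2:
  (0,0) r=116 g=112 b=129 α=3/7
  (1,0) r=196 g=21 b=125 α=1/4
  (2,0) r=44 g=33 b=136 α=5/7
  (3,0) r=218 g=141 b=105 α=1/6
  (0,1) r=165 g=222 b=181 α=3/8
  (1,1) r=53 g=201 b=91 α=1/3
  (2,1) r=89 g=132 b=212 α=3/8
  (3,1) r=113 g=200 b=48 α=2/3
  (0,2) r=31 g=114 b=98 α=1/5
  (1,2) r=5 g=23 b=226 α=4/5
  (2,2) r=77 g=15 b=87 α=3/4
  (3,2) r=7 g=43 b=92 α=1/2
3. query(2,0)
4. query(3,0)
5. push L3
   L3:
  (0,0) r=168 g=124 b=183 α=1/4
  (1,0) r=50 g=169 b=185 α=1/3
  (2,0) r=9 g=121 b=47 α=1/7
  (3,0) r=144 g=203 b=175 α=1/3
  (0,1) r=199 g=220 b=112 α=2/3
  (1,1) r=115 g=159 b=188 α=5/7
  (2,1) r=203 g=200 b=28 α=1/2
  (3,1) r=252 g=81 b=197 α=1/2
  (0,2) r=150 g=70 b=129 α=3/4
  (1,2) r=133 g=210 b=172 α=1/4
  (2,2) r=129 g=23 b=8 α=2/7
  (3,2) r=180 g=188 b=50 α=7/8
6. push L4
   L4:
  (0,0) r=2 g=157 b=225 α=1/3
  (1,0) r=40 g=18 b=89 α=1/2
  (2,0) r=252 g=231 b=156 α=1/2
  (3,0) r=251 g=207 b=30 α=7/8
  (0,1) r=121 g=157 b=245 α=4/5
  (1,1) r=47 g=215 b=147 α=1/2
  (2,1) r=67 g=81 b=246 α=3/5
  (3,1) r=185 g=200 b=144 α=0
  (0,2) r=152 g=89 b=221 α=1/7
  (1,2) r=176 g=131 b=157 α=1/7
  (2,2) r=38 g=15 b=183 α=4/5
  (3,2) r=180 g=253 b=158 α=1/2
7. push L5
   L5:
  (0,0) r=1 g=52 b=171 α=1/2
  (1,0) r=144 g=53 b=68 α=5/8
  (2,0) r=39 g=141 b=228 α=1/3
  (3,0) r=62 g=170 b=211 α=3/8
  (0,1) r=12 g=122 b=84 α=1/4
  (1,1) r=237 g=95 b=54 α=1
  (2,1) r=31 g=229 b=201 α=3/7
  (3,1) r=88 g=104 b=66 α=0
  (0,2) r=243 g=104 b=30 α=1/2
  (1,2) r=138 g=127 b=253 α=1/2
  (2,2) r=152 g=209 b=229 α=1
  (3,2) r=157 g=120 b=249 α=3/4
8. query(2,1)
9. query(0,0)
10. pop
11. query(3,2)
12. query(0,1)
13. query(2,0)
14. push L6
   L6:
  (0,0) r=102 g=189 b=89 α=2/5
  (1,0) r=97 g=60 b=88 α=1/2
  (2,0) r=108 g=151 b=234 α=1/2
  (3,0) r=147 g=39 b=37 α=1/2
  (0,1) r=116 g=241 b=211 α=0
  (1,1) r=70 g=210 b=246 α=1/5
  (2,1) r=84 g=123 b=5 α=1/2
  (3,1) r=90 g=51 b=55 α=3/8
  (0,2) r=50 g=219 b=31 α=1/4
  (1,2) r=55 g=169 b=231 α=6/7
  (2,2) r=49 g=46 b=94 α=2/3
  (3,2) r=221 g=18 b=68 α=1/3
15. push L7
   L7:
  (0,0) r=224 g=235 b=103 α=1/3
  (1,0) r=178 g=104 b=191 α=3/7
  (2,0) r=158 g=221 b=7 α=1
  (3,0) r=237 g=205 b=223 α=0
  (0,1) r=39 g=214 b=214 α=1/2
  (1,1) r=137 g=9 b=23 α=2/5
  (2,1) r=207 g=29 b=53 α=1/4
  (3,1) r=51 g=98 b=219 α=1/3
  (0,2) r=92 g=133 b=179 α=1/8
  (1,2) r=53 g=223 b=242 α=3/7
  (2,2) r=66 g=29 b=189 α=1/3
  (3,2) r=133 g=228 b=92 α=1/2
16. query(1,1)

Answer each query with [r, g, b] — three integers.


(2,0) stack=L1,L2; from [0,0,0]:
+L1 (α=3/4) → [165/4, 759/4, 174]
+L2 (α=5/7) → [605/14, 1089/14, 1028/7]
= [43, 78, 147]

(3,0) stack=L1,L2; from [0,0,0]:
after L1 α=5/6: [505/3, 370/3, 290/3]
after L2 α=1/6: [3179/18, 2273/18, 1765/18]
= [177, 126, 98]

(2,1) stack=L1,L2,L3,L4,L5; from [0,0,0]:
+L1 (α=1/4) → [65/2, 31/4, 23/2]
+L2 (α=3/8) → [859/16, 1739/32, 1387/16]
+L3 (α=1/2) → [4107/32, 8139/64, 1835/32]
+L4 (α=3/5) → [7323/80, 3183/32, 13643/80]
+L5 (α=3/7) → [9183/140, 8679/56, 25703/140]
= [66, 155, 184]

query (0,0) [L1,L2,L3,L4,L5] — begin 0,0,0
+L1 (α=3/4) → [99/4, 585/4, 261/2]
+L2 (α=3/7) → [447/7, 921/7, 909/7]
+L3 (α=1/4) → [2517/28, 3631/28, 1002/7]
+L4 (α=1/3) → [2545/42, 1943/14, 1193/7]
+L5 (α=1/2) → [2587/84, 2671/28, 1195/7]
→ [31, 95, 171]

query (3,2) [L1,L2,L3,L4] — begin 0,0,0
+L1 (α=2/3) → [430/3, 320/3, 508/3]
+L2 (α=1/2) → [451/6, 449/6, 392/3]
+L3 (α=7/8) → [8011/48, 8345/48, 721/12]
+L4 (α=1/2) → [16651/96, 20489/96, 2617/24]
→ [173, 213, 109]

query (0,1) [L1,L2,L3,L4] — begin 0,0,0
after L1 α=1/4: [63/2, 191/4, 83/4]
after L2 α=3/8: [1305/16, 3619/32, 2587/32]
after L3 α=2/3: [7673/48, 17699/96, 9755/96]
after L4 α=4/5: [6181/48, 77987/480, 20767/96]
→ [129, 162, 216]

(2,0) stack=L1,L2,L3,L4; from [0,0,0]:
L1 α=3/4: [165/4, 759/4, 174]
L2 α=5/7: [605/14, 1089/14, 1028/7]
L3 α=1/7: [1878/49, 4114/49, 6497/49]
L4 α=1/2: [7113/49, 15433/98, 14141/98]
= [145, 157, 144]

at x=1,y=1 over L1,L2,L3,L4,L6,L7:
+L1 (α=3/7) → [324/7, 480/7, 108/7]
+L2 (α=1/3) → [1019/21, 789/7, 853/21]
+L3 (α=5/7) → [14113/147, 7143/49, 21446/147]
+L4 (α=1/2) → [10511/147, 8839/49, 43055/294]
+L6 (α=1/5) → [52334/735, 45646/245, 122272/735]
+L7 (α=2/5) → [119464/1225, 141348/1225, 133542/1225]
rounded: [98, 115, 109]


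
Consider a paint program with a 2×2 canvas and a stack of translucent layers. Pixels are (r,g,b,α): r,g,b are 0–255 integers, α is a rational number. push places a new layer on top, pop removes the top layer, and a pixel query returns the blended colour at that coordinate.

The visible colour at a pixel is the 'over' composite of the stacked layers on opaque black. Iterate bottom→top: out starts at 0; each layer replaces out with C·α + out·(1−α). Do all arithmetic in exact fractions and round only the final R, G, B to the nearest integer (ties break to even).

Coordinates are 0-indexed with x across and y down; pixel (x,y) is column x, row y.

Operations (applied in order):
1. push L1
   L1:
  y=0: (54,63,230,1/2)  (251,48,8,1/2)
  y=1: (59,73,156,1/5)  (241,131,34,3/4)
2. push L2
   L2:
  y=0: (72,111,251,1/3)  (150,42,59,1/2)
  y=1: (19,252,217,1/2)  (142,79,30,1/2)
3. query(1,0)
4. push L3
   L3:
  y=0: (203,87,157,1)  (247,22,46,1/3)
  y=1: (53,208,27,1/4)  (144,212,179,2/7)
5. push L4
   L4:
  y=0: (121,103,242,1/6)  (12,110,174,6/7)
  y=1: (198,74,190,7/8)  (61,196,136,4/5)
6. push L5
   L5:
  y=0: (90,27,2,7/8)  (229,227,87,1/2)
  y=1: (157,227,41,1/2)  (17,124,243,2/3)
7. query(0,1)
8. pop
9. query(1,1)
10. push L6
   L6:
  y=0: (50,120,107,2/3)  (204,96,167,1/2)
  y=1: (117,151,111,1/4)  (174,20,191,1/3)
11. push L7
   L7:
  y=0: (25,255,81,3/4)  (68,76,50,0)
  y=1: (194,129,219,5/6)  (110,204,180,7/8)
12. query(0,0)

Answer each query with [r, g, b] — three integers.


(1,0) stack=L1,L2; from [0,0,0]:
L1 α=1/2: [251/2, 24, 4]
L2 α=1/2: [551/4, 33, 63/2]
= [138, 33, 32]

query (0,1) [L1,L2,L3,L4,L5] — begin 0,0,0
+L1 (α=1/5) → [59/5, 73/5, 156/5]
+L2 (α=1/2) → [77/5, 1333/10, 1241/10]
+L3 (α=1/4) → [124/5, 6079/40, 3993/40]
+L4 (α=7/8) → [3527/20, 26799/320, 57193/320]
+L5 (α=1/2) → [6667/40, 99439/640, 70313/640]
rounded: [167, 155, 110]

at x=1,y=1 over L1,L2,L3,L4:
+L1 (α=3/4) → [723/4, 393/4, 51/2]
+L2 (α=1/2) → [1291/8, 709/8, 111/4]
+L3 (α=2/7) → [8759/56, 991/8, 1987/28]
+L4 (α=4/5) → [22423/280, 7263/40, 17219/140]
→ [80, 182, 123]

query (0,0) [L1,L2,L3,L4,L6,L7] — begin 0,0,0
+L1 (α=1/2) → [27, 63/2, 115]
+L2 (α=1/3) → [42, 58, 481/3]
+L3 (α=1) → [203, 87, 157]
+L4 (α=1/6) → [568/3, 269/3, 1027/6]
+L6 (α=2/3) → [868/9, 989/9, 2311/18]
+L7 (α=3/4) → [1543/36, 3937/18, 6685/72]
→ [43, 219, 93]


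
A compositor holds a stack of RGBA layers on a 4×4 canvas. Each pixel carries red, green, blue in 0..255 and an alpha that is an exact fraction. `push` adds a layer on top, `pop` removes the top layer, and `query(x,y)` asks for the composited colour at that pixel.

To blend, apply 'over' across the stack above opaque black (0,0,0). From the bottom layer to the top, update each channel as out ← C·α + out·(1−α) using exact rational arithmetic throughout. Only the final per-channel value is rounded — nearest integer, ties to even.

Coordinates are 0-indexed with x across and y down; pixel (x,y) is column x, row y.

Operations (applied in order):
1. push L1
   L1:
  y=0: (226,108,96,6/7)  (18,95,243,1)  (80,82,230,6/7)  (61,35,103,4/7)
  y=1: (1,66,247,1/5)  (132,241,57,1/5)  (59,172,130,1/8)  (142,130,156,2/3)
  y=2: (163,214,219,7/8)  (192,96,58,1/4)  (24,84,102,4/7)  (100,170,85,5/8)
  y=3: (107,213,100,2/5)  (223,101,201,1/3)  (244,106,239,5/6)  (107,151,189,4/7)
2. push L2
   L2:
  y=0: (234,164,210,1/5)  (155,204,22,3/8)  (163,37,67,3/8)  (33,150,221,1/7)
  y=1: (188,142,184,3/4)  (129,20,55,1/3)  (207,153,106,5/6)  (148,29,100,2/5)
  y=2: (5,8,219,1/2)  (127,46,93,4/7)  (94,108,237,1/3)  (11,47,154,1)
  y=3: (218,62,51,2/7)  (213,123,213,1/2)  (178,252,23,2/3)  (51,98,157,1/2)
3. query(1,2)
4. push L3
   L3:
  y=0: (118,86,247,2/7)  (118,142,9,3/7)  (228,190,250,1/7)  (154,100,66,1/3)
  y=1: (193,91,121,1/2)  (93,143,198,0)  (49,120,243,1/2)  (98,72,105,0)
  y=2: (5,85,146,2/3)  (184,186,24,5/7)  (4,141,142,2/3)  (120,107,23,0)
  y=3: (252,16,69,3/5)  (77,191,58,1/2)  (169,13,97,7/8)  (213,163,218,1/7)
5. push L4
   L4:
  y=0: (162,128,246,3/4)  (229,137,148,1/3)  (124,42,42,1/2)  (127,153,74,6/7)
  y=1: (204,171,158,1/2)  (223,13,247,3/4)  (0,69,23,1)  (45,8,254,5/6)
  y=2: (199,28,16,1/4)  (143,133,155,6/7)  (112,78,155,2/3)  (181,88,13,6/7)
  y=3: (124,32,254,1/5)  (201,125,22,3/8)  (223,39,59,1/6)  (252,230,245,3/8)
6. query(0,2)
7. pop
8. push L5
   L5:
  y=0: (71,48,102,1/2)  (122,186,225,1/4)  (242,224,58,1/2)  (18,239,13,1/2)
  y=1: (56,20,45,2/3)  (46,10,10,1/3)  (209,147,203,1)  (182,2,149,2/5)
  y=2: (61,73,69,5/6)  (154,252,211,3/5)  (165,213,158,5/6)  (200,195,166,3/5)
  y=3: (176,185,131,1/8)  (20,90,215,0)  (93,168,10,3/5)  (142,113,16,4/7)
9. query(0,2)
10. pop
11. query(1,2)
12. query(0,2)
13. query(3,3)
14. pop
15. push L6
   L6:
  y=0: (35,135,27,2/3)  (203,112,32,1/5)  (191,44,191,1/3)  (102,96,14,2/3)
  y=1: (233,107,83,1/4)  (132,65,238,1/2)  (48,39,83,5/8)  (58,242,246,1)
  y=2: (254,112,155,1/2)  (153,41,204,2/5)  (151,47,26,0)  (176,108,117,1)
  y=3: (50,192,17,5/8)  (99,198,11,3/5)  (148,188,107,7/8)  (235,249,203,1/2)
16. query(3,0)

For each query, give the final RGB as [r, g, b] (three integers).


query (1,2) [L1,L2] — begin 0,0,0
+L1 (α=1/4) → [48, 24, 29/2]
+L2 (α=4/7) → [652/7, 256/7, 831/14]
rounded: [93, 37, 59]

at x=0,y=2 over L1,L2,L3,L4:
+L1 (α=7/8) → [1141/8, 749/4, 1533/8]
+L2 (α=1/2) → [1181/16, 781/8, 3285/16]
+L3 (α=2/3) → [447/16, 2141/24, 7957/48]
+L4 (α=1/4) → [4525/64, 2365/32, 8213/64]
→ [71, 74, 128]

at x=0,y=2 over L1,L2,L3,L5:
after L1 α=7/8: [1141/8, 749/4, 1533/8]
after L2 α=1/2: [1181/16, 781/8, 3285/16]
after L3 α=2/3: [447/16, 2141/24, 7957/48]
after L5 α=5/6: [5327/96, 10901/144, 24517/288]
→ [55, 76, 85]

at x=1,y=2 over L1,L2,L3:
L1 α=1/4: [48, 24, 29/2]
L2 α=4/7: [652/7, 256/7, 831/14]
L3 α=5/7: [7744/49, 7022/49, 1671/49]
rounded: [158, 143, 34]

at x=0,y=2 over L1,L2,L3:
L1 α=7/8: [1141/8, 749/4, 1533/8]
L2 α=1/2: [1181/16, 781/8, 3285/16]
L3 α=2/3: [447/16, 2141/24, 7957/48]
rounded: [28, 89, 166]

query (3,3) [L1,L2,L3] — begin 0,0,0
+L1 (α=4/7) → [428/7, 604/7, 108]
+L2 (α=1/2) → [785/14, 645/7, 265/2]
+L3 (α=1/7) → [3846/49, 5011/49, 1013/7]
→ [78, 102, 145]

at x=3,y=0 over L1,L2,L6:
L1 α=4/7: [244/7, 20, 412/7]
L2 α=1/7: [1695/49, 270/7, 4019/49]
L6 α=2/3: [3897/49, 538/7, 1797/49]
= [80, 77, 37]


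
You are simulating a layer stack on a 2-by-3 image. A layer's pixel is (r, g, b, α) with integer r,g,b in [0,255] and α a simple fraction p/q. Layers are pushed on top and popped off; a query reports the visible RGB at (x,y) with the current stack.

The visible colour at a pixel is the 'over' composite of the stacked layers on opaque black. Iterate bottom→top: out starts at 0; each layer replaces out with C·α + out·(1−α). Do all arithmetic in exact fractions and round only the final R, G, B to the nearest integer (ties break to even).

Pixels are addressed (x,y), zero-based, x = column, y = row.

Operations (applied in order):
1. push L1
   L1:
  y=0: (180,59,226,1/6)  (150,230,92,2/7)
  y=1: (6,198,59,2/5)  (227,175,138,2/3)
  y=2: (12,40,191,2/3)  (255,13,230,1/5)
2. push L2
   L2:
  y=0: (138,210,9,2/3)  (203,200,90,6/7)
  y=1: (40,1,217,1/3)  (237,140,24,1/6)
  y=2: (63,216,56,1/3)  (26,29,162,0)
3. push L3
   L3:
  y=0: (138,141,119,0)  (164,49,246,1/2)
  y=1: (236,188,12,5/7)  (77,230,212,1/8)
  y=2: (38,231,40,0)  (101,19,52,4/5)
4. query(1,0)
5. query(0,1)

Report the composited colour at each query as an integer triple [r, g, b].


query (1,0) [L1,L2,L3] — begin 0,0,0
after L1 α=2/7: [300/7, 460/7, 184/7]
after L2 α=6/7: [8826/49, 8860/49, 3964/49]
after L3 α=1/2: [8431/49, 11261/98, 8009/49]
→ [172, 115, 163]

(0,1) stack=L1,L2,L3; from [0,0,0]:
+L1 (α=2/5) → [12/5, 396/5, 118/5]
+L2 (α=1/3) → [224/15, 797/15, 1321/15]
+L3 (α=5/7) → [18148/105, 2242/15, 506/15]
rounded: [173, 149, 34]


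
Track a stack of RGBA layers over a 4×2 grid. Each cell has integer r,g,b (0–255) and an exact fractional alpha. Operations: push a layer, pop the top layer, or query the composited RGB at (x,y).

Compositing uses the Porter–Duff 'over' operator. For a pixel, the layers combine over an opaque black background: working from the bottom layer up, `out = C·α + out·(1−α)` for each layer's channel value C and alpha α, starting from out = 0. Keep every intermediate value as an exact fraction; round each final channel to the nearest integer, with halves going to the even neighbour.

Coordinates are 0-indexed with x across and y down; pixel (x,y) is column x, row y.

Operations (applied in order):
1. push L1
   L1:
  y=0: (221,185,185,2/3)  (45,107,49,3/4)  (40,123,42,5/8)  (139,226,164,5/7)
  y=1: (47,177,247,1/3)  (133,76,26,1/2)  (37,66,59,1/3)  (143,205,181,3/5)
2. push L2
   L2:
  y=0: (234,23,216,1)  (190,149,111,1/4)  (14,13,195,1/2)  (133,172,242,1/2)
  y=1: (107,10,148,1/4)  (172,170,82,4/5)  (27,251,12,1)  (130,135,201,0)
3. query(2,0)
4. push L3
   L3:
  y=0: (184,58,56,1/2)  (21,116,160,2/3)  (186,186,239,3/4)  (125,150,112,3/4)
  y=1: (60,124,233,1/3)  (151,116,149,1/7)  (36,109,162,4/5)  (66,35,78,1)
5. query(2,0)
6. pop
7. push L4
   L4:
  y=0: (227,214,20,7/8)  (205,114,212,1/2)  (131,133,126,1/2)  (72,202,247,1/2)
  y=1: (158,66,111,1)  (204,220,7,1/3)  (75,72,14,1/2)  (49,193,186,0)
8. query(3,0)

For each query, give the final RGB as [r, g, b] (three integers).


at x=2,y=0 over L1,L2:
+L1 (α=5/8) → [25, 615/8, 105/4]
+L2 (α=1/2) → [39/2, 719/16, 885/8]
= [20, 45, 111]

(2,0) stack=L1,L2,L3; from [0,0,0]:
after L1 α=5/8: [25, 615/8, 105/4]
after L2 α=1/2: [39/2, 719/16, 885/8]
after L3 α=3/4: [1155/8, 9647/64, 6621/32]
rounded: [144, 151, 207]

(3,0) stack=L1,L2,L4; from [0,0,0]:
after L1 α=5/7: [695/7, 1130/7, 820/7]
after L2 α=1/2: [813/7, 1167/7, 1257/7]
after L4 α=1/2: [1317/14, 2581/14, 1493/7]
→ [94, 184, 213]


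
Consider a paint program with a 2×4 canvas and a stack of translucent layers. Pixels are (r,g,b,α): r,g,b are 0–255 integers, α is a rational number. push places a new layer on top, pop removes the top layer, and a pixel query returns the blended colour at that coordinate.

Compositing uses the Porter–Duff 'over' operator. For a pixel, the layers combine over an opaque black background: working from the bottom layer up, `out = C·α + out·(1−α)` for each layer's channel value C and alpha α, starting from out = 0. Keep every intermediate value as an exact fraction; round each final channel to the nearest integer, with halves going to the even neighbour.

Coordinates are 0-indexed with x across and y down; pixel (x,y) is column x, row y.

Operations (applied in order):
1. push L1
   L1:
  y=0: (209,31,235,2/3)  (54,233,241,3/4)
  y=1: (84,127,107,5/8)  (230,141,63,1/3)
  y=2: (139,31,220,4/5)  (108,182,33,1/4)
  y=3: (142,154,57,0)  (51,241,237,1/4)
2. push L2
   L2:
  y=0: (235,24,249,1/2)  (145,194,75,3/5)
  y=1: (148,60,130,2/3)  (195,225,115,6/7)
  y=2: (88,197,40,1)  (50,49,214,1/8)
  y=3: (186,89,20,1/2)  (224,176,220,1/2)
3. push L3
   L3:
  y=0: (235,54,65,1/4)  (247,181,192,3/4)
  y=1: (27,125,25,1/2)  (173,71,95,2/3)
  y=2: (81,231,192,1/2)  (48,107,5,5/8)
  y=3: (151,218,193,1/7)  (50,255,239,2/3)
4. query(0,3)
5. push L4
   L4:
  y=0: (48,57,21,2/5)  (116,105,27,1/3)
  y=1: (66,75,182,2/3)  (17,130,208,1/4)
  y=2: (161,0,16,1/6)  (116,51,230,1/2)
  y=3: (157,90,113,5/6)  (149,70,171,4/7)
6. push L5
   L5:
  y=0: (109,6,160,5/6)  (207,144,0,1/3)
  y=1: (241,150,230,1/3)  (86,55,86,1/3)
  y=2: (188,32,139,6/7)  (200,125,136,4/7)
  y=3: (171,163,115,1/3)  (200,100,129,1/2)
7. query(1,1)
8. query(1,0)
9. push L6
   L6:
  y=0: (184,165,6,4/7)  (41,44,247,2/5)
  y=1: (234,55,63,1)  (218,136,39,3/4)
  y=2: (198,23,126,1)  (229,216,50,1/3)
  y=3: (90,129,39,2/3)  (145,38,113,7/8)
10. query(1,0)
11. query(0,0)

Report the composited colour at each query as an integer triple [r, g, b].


query (0,3) [L1,L2,L3] — begin 0,0,0
L1 α=0: [0, 0, 0]
L2 α=1/2: [93, 89/2, 10]
L3 α=1/7: [709/7, 485/7, 253/7]
= [101, 69, 36]

query (1,1) [L1,L2,L3,L4,L5] — begin 0,0,0
+L1 (α=1/3) → [230/3, 47, 21]
+L2 (α=6/7) → [3740/21, 1397/7, 711/7]
+L3 (α=2/3) → [11006/63, 797/7, 2041/21]
+L4 (α=1/4) → [11363/84, 3301/28, 3497/28]
+L5 (α=1/3) → [14975/126, 1357/14, 1567/14]
→ [119, 97, 112]

query (1,0) [L1,L2,L3,L4,L5] — begin 0,0,0
+L1 (α=3/4) → [81/2, 699/4, 723/4]
+L2 (α=3/5) → [516/5, 1863/10, 1173/10]
+L3 (α=3/4) → [4221/20, 7293/40, 6933/40]
+L4 (α=1/3) → [5381/30, 3131/20, 2491/20]
+L5 (α=1/3) → [8486/45, 4571/30, 2491/30]
rounded: [189, 152, 83]

query (1,0) [L1,L2,L3,L4,L5,L6] — begin 0,0,0
+L1 (α=3/4) → [81/2, 699/4, 723/4]
+L2 (α=3/5) → [516/5, 1863/10, 1173/10]
+L3 (α=3/4) → [4221/20, 7293/40, 6933/40]
+L4 (α=1/3) → [5381/30, 3131/20, 2491/20]
+L5 (α=1/3) → [8486/45, 4571/30, 2491/30]
+L6 (α=2/5) → [9716/75, 5451/50, 7431/50]
= [130, 109, 149]

at x=0,y=0 over L1,L2,L3,L4,L5,L6:
L1 α=2/3: [418/3, 62/3, 470/3]
L2 α=1/2: [1123/6, 67/3, 1217/6]
L3 α=1/4: [1593/8, 121/4, 1347/8]
L4 α=2/5: [5547/40, 819/20, 4377/40]
L5 α=5/6: [27347/240, 473/40, 36377/240]
L6 α=4/7: [86227/560, 27819/280, 5471/80]
→ [154, 99, 68]


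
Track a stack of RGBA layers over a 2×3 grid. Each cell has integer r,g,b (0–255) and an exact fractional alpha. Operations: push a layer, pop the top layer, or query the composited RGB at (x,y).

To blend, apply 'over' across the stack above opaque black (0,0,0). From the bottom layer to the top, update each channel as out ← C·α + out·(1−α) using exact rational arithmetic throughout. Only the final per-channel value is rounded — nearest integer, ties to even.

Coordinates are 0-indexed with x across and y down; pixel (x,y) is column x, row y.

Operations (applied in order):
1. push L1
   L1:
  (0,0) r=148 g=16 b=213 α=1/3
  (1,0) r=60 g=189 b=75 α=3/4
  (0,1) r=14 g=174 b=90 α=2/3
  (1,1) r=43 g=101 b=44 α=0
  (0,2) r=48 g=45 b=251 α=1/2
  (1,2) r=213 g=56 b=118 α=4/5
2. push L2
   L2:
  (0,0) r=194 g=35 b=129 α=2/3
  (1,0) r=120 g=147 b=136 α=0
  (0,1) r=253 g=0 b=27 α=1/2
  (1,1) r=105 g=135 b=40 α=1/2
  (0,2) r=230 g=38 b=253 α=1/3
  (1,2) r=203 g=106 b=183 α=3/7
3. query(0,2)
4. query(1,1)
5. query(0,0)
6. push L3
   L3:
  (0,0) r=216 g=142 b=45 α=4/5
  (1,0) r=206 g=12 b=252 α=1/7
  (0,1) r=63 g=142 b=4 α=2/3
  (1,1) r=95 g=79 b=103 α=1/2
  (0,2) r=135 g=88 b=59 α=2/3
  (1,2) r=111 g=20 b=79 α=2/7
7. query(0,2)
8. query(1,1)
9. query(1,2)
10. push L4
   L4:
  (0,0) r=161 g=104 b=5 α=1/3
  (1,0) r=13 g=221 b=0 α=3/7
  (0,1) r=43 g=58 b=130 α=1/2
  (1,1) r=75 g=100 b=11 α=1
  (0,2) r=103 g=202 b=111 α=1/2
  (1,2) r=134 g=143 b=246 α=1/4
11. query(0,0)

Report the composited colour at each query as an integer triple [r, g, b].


query (0,2) [L1,L2] — begin 0,0,0
+L1 (α=1/2) → [24, 45/2, 251/2]
+L2 (α=1/3) → [278/3, 83/3, 168]
rounded: [93, 28, 168]

at x=1,y=1 over L1,L2:
L1 α=0: [0, 0, 0]
L2 α=1/2: [105/2, 135/2, 20]
= [52, 68, 20]

at x=0,y=0 over L1,L2:
+L1 (α=1/3) → [148/3, 16/3, 71]
+L2 (α=2/3) → [1312/9, 226/9, 329/3]
= [146, 25, 110]

(0,2) stack=L1,L2,L3; from [0,0,0]:
+L1 (α=1/2) → [24, 45/2, 251/2]
+L2 (α=1/3) → [278/3, 83/3, 168]
+L3 (α=2/3) → [1088/9, 611/9, 286/3]
= [121, 68, 95]

at x=1,y=1 over L1,L2,L3:
+L1 (α=0) → [0, 0, 0]
+L2 (α=1/2) → [105/2, 135/2, 20]
+L3 (α=1/2) → [295/4, 293/4, 123/2]
rounded: [74, 73, 62]

query (1,2) [L1,L2,L3] — begin 0,0,0
+L1 (α=4/5) → [852/5, 224/5, 472/5]
+L2 (α=3/7) → [6453/35, 2486/35, 4633/35]
+L3 (α=2/7) → [8007/49, 2766/49, 5739/49]
= [163, 56, 117]

(0,0) stack=L1,L2,L3,L4; from [0,0,0]:
+L1 (α=1/3) → [148/3, 16/3, 71]
+L2 (α=2/3) → [1312/9, 226/9, 329/3]
+L3 (α=4/5) → [9088/45, 5338/45, 869/15]
+L4 (α=1/3) → [25421/135, 15356/135, 1813/45]
rounded: [188, 114, 40]


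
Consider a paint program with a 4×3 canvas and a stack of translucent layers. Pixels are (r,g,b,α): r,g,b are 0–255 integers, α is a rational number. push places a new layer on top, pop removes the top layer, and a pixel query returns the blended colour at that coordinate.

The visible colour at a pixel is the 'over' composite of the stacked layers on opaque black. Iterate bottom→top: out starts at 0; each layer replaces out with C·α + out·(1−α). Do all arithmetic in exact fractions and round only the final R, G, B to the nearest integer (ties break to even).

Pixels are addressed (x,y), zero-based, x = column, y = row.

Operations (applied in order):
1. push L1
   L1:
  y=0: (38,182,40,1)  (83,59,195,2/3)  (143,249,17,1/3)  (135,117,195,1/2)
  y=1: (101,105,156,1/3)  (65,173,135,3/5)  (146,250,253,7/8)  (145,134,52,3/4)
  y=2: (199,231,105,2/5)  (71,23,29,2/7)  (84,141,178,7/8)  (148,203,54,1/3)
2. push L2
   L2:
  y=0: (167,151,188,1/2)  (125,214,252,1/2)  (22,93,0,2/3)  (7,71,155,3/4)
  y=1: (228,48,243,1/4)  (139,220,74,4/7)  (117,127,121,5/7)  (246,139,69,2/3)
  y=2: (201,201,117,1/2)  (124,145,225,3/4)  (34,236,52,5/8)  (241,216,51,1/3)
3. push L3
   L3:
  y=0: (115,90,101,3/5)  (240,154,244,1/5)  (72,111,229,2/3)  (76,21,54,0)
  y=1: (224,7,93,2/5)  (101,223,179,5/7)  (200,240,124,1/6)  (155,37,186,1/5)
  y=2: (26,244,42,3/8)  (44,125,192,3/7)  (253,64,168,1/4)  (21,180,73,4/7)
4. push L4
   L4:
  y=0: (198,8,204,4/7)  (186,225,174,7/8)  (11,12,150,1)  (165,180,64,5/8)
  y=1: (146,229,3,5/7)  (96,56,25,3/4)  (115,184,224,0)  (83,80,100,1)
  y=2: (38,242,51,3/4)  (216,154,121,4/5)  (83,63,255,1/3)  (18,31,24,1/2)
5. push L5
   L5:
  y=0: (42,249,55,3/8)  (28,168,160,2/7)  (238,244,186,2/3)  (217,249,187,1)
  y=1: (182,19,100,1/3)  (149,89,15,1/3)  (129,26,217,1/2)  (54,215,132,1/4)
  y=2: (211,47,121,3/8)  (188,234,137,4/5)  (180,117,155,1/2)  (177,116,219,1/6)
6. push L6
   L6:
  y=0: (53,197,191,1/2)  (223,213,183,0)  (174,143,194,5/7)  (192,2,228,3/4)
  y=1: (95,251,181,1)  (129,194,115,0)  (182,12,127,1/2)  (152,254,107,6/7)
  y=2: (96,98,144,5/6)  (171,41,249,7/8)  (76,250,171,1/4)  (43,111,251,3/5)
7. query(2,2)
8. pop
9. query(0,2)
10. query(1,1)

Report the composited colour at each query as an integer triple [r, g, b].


at x=2,y=2 over L1,L2,L3,L4,L5,L6:
L1 α=7/8: [147/2, 987/8, 623/4]
L2 α=5/8: [781/16, 12401/64, 2909/32]
L3 α=1/4: [6391/64, 41299/256, 14103/128]
L4 α=1/3: [9047/96, 49363/384, 10141/64]
L5 α=1/2: [26327/192, 94291/768, 20061/128]
L6 α=1/4: [31191/256, 158291/1024, 82071/512]
→ [122, 155, 160]

at x=0,y=2 over L1,L2,L3,L4,L5:
+L1 (α=2/5) → [398/5, 462/5, 42]
+L2 (α=1/2) → [1403/10, 1467/10, 159/2]
+L3 (α=3/8) → [1559/16, 2931/16, 1047/16]
+L4 (α=3/4) → [3383/64, 14547/64, 3495/64]
+L5 (α=3/8) → [57427/512, 81759/512, 40707/512]
rounded: [112, 160, 80]

query (1,1) [L1,L2,L3,L4,L5] — begin 0,0,0
after L1 α=3/5: [39, 519/5, 81]
after L2 α=4/7: [673/7, 851/5, 77]
after L3 α=5/7: [4881/49, 7277/35, 1049/7]
after L4 α=3/4: [18993/196, 13157/140, 787/14]
after L5 α=1/3: [33595/294, 19387/210, 892/21]
rounded: [114, 92, 42]


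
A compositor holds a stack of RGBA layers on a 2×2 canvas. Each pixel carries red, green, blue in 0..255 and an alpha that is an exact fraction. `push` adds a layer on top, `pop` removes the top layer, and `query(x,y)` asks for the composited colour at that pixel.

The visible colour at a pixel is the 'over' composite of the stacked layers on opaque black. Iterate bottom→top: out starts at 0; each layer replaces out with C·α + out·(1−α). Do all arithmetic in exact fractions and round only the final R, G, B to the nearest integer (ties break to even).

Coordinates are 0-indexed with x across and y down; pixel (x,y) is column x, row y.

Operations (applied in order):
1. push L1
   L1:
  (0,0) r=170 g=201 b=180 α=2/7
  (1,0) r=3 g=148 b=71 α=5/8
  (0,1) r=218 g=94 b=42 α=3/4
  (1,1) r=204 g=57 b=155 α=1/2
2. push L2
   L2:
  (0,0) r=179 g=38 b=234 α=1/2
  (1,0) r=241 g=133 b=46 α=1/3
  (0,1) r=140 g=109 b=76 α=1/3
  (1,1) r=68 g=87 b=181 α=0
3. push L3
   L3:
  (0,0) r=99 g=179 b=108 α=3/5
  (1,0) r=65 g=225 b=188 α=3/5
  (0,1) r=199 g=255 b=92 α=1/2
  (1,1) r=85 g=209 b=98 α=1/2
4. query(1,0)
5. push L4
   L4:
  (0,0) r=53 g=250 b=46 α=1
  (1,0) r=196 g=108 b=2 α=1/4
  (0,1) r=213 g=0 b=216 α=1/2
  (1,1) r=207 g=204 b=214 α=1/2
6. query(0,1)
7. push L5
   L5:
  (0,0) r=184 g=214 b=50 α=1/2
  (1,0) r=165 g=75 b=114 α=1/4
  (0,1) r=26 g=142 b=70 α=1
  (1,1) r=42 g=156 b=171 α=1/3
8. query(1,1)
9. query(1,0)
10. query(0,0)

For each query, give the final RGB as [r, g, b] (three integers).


(1,0) stack=L1,L2,L3; from [0,0,0]:
+L1 (α=5/8) → [15/8, 185/2, 355/8]
+L2 (α=1/3) → [979/12, 106, 539/12]
+L3 (α=3/5) → [2149/30, 887/5, 3923/30]
→ [72, 177, 131]

(0,1) stack=L1,L2,L3,L4; from [0,0,0]:
+L1 (α=3/4) → [327/2, 141/2, 63/2]
+L2 (α=1/3) → [467/3, 250/3, 139/3]
+L3 (α=1/2) → [532/3, 1015/6, 415/6]
+L4 (α=1/2) → [1171/6, 1015/12, 1711/12]
rounded: [195, 85, 143]

at x=1,y=1 over L1,L2,L3,L4,L5:
+L1 (α=1/2) → [102, 57/2, 155/2]
+L2 (α=0) → [102, 57/2, 155/2]
+L3 (α=1/2) → [187/2, 475/4, 351/4]
+L4 (α=1/2) → [601/4, 1291/8, 1207/8]
+L5 (α=1/3) → [685/6, 1915/12, 1891/12]
rounded: [114, 160, 158]

at x=1,y=0 over L1,L2,L3,L4,L5:
+L1 (α=5/8) → [15/8, 185/2, 355/8]
+L2 (α=1/3) → [979/12, 106, 539/12]
+L3 (α=3/5) → [2149/30, 887/5, 3923/30]
+L4 (α=1/4) → [4109/40, 3201/20, 3943/40]
+L5 (α=1/4) → [18927/160, 11103/80, 16389/160]
= [118, 139, 102]

(0,0) stack=L1,L2,L3,L4,L5; from [0,0,0]:
+L1 (α=2/7) → [340/7, 402/7, 360/7]
+L2 (α=1/2) → [1593/14, 334/7, 999/7]
+L3 (α=3/5) → [3672/35, 4427/35, 4266/35]
+L4 (α=1) → [53, 250, 46]
+L5 (α=1/2) → [237/2, 232, 48]
= [118, 232, 48]


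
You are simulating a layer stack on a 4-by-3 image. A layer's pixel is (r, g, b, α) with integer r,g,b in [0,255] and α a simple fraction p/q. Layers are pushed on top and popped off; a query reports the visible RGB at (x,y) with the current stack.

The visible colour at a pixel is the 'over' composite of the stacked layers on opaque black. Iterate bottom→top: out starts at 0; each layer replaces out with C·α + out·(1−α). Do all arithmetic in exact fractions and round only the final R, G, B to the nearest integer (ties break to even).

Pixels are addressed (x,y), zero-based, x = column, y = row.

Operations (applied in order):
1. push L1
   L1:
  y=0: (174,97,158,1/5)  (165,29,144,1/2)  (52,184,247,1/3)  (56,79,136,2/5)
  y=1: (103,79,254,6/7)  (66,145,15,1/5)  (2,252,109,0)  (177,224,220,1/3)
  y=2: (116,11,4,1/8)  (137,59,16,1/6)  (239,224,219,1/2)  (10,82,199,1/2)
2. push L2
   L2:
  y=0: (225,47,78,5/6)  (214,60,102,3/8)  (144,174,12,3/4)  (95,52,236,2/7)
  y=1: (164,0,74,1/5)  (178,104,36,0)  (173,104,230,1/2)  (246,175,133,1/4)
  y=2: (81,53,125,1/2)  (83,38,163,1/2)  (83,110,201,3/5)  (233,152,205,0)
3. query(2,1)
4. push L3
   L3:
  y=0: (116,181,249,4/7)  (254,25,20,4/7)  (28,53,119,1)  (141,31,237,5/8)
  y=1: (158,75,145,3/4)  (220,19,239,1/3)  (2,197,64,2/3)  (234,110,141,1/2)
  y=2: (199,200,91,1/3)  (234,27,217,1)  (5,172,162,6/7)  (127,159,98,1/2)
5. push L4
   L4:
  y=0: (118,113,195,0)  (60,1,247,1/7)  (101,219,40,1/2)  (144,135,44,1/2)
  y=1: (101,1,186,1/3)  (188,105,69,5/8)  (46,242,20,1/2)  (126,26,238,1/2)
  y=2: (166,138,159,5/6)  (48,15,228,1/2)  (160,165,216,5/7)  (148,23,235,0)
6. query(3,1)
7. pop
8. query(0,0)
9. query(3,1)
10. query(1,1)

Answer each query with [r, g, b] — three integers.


query (2,1) [L1,L2] — begin 0,0,0
+L1 (α=0) → [0, 0, 0]
+L2 (α=1/2) → [173/2, 52, 115]
→ [86, 52, 115]

at x=3,y=1 over L1,L2,L3,L4:
after L1 α=1/3: [59, 224/3, 220/3]
after L2 α=1/4: [423/4, 399/4, 353/4]
after L3 α=1/2: [1359/8, 839/8, 917/8]
after L4 α=1/2: [2367/16, 1047/16, 2821/16]
rounded: [148, 65, 176]

(0,0) stack=L1,L2,L3; from [0,0,0]:
L1 α=1/5: [174/5, 97/5, 158/5]
L2 α=5/6: [1933/10, 212/5, 1054/15]
L3 α=4/7: [10439/70, 608/5, 862/5]
rounded: [149, 122, 172]

query (3,1) [L1,L2,L3] — begin 0,0,0
L1 α=1/3: [59, 224/3, 220/3]
L2 α=1/4: [423/4, 399/4, 353/4]
L3 α=1/2: [1359/8, 839/8, 917/8]
→ [170, 105, 115]

at x=1,y=1 over L1,L2,L3:
L1 α=1/5: [66/5, 29, 3]
L2 α=0: [66/5, 29, 3]
L3 α=1/3: [1232/15, 77/3, 245/3]
= [82, 26, 82]
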